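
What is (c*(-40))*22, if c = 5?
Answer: -4400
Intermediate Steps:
(c*(-40))*22 = (5*(-40))*22 = -200*22 = -4400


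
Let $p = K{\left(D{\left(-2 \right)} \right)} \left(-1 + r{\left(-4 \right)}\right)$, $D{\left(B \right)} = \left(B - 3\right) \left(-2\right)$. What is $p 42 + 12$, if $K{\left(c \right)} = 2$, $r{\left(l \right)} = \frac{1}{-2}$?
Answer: $-114$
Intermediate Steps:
$D{\left(B \right)} = 6 - 2 B$ ($D{\left(B \right)} = \left(-3 + B\right) \left(-2\right) = 6 - 2 B$)
$r{\left(l \right)} = - \frac{1}{2}$
$p = -3$ ($p = 2 \left(-1 - \frac{1}{2}\right) = 2 \left(- \frac{3}{2}\right) = -3$)
$p 42 + 12 = \left(-3\right) 42 + 12 = -126 + 12 = -114$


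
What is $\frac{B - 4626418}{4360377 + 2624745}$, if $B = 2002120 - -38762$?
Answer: $- \frac{18208}{49191} \approx -0.37015$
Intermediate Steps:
$B = 2040882$ ($B = 2002120 + 38762 = 2040882$)
$\frac{B - 4626418}{4360377 + 2624745} = \frac{2040882 - 4626418}{4360377 + 2624745} = - \frac{2585536}{6985122} = \left(-2585536\right) \frac{1}{6985122} = - \frac{18208}{49191}$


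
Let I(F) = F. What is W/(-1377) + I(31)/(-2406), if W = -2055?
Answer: 544627/368118 ≈ 1.4795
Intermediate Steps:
W/(-1377) + I(31)/(-2406) = -2055/(-1377) + 31/(-2406) = -2055*(-1/1377) + 31*(-1/2406) = 685/459 - 31/2406 = 544627/368118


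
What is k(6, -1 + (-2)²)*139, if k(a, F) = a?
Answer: 834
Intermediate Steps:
k(6, -1 + (-2)²)*139 = 6*139 = 834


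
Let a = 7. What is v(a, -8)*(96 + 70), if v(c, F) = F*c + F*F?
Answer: 1328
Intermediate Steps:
v(c, F) = F² + F*c (v(c, F) = F*c + F² = F² + F*c)
v(a, -8)*(96 + 70) = (-8*(-8 + 7))*(96 + 70) = -8*(-1)*166 = 8*166 = 1328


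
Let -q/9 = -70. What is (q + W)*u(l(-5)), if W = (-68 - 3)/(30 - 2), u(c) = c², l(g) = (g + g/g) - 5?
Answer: 1423089/28 ≈ 50825.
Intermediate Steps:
q = 630 (q = -9*(-70) = 630)
l(g) = -4 + g (l(g) = (g + 1) - 5 = (1 + g) - 5 = -4 + g)
W = -71/28 ≈ -2.5357
(q + W)*u(l(-5)) = (630 - 71/28)*(-4 - 5)² = (17569/28)*(-9)² = (17569/28)*81 = 1423089/28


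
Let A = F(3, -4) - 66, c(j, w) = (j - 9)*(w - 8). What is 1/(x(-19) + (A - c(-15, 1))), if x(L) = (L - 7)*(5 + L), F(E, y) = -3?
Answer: 1/127 ≈ 0.0078740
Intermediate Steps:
c(j, w) = (-9 + j)*(-8 + w)
x(L) = (-7 + L)*(5 + L)
A = -69 (A = -3 - 66 = -69)
1/(x(-19) + (A - c(-15, 1))) = 1/((-35 + (-19)² - 2*(-19)) + (-69 - (72 - 9*1 - 8*(-15) - 15*1))) = 1/((-35 + 361 + 38) + (-69 - (72 - 9 + 120 - 15))) = 1/(364 + (-69 - 1*168)) = 1/(364 + (-69 - 168)) = 1/(364 - 237) = 1/127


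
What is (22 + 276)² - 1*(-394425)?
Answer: 483229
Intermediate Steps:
(22 + 276)² - 1*(-394425) = 298² + 394425 = 88804 + 394425 = 483229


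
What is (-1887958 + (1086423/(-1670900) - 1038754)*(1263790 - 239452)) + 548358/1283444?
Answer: -20373535297523288197288/19147380175 ≈ -1.0640e+12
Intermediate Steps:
(-1887958 + (1086423/(-1670900) - 1038754)*(1263790 - 239452)) + 548358/1283444 = (-1887958 + (1086423*(-1/1670900) - 1038754)*1024338) + 548358*(1/1283444) = (-1887958 + (-1086423/1670900 - 1038754)*1024338) + 274179/641722 = (-1887958 - 1735655145023/1670900*1024338) + 274179/641722 = (-1887958 - 126992679995897841/119350) + 274179/641722 = -126992905323685141/119350 + 274179/641722 = -20373535297523288197288/19147380175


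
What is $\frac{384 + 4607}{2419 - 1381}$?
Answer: $\frac{4991}{1038} \approx 4.8083$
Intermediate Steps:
$\frac{384 + 4607}{2419 - 1381} = \frac{4991}{2419 - 1381} = \frac{4991}{1038}$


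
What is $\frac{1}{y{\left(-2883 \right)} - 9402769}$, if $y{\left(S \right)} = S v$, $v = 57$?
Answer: $- \frac{1}{9567100} \approx -1.0452 \cdot 10^{-7}$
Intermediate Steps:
$y{\left(S \right)} = 57 S$ ($y{\left(S \right)} = S 57 = 57 S$)
$\frac{1}{y{\left(-2883 \right)} - 9402769} = \frac{1}{57 \left(-2883\right) - 9402769} = \frac{1}{-164331 - 9402769} = \frac{1}{-9567100} = - \frac{1}{9567100}$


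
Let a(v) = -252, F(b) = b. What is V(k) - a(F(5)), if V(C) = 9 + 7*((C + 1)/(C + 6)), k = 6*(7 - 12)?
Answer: 6467/24 ≈ 269.46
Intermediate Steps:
k = -30 (k = 6*(-5) = -30)
V(C) = 9 + 7*(1 + C)/(6 + C) (V(C) = 9 + 7*((1 + C)/(6 + C)) = 9 + 7*(1 + C)/(6 + C))
V(k) - a(F(5)) = (61 + 16*(-30))/(6 - 30) - 1*(-252) = (61 - 480)/(-24) + 252 = -1/24*(-419) + 252 = 419/24 + 252 = 6467/24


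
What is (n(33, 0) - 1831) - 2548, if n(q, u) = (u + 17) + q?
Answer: -4329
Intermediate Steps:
n(q, u) = 17 + q + u (n(q, u) = (17 + u) + q = 17 + q + u)
(n(33, 0) - 1831) - 2548 = ((17 + 33 + 0) - 1831) - 2548 = (50 - 1831) - 2548 = -1781 - 2548 = -4329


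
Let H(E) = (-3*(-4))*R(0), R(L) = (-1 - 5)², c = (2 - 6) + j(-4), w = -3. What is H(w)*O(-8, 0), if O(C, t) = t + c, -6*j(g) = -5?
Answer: -1368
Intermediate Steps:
j(g) = ⅚ (j(g) = -⅙*(-5) = ⅚)
c = -19/6 (c = (2 - 6) + ⅚ = -4 + ⅚ = -19/6 ≈ -3.1667)
R(L) = 36 (R(L) = (-6)² = 36)
O(C, t) = -19/6 + t (O(C, t) = t - 19/6 = -19/6 + t)
H(E) = 432 (H(E) = -3*(-4)*36 = 12*36 = 432)
H(w)*O(-8, 0) = 432*(-19/6 + 0) = 432*(-19/6) = -1368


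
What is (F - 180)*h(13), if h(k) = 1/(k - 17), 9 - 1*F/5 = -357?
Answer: -825/2 ≈ -412.50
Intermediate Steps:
F = 1830 (F = 45 - 5*(-357) = 45 + 1785 = 1830)
h(k) = 1/(-17 + k)
(F - 180)*h(13) = (1830 - 180)/(-17 + 13) = 1650/(-4) = 1650*(-¼) = -825/2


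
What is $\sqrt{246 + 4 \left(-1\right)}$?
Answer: $11 \sqrt{2} \approx 15.556$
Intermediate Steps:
$\sqrt{246 + 4 \left(-1\right)} = \sqrt{246 - 4} = \sqrt{242} = 11 \sqrt{2}$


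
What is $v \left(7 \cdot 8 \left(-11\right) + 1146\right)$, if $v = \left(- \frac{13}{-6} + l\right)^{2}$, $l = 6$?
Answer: $\frac{636265}{18} \approx 35348.0$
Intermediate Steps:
$v = \frac{2401}{36}$ ($v = \left(- \frac{13}{-6} + 6\right)^{2} = \left(\left(-13\right) \left(- \frac{1}{6}\right) + 6\right)^{2} = \left(\frac{13}{6} + 6\right)^{2} = \left(\frac{49}{6}\right)^{2} = \frac{2401}{36} \approx 66.694$)
$v \left(7 \cdot 8 \left(-11\right) + 1146\right) = \frac{2401 \left(7 \cdot 8 \left(-11\right) + 1146\right)}{36} = \frac{2401 \left(56 \left(-11\right) + 1146\right)}{36} = \frac{2401 \left(-616 + 1146\right)}{36} = \frac{2401}{36} \cdot 530 = \frac{636265}{18}$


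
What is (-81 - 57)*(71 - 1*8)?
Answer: -8694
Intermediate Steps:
(-81 - 57)*(71 - 1*8) = -138*(71 - 8) = -138*63 = -8694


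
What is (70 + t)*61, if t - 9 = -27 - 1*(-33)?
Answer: 5185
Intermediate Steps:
t = 15 (t = 9 + (-27 - 1*(-33)) = 9 + (-27 + 33) = 9 + 6 = 15)
(70 + t)*61 = (70 + 15)*61 = 85*61 = 5185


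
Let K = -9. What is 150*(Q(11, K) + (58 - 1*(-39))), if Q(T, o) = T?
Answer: 16200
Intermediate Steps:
150*(Q(11, K) + (58 - 1*(-39))) = 150*(11 + (58 - 1*(-39))) = 150*(11 + (58 + 39)) = 150*(11 + 97) = 150*108 = 16200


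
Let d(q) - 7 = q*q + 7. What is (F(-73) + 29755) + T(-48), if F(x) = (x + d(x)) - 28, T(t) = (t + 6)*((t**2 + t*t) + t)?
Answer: -156523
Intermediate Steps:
T(t) = (6 + t)*(t + 2*t**2) (T(t) = (6 + t)*((t**2 + t**2) + t) = (6 + t)*(2*t**2 + t) = (6 + t)*(t + 2*t**2))
d(q) = 14 + q**2 (d(q) = 7 + (q*q + 7) = 7 + (q**2 + 7) = 7 + (7 + q**2) = 14 + q**2)
F(x) = -14 + x + x**2 (F(x) = (x + (14 + x**2)) - 28 = (14 + x + x**2) - 28 = -14 + x + x**2)
(F(-73) + 29755) + T(-48) = ((-14 - 73 + (-73)**2) + 29755) - 48*(6 + 2*(-48)**2 + 13*(-48)) = ((-14 - 73 + 5329) + 29755) - 48*(6 + 2*2304 - 624) = (5242 + 29755) - 48*(6 + 4608 - 624) = 34997 - 48*3990 = 34997 - 191520 = -156523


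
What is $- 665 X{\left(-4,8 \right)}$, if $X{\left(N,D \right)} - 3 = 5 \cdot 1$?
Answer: $-5320$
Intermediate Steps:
$X{\left(N,D \right)} = 8$ ($X{\left(N,D \right)} = 3 + 5 \cdot 1 = 3 + 5 = 8$)
$- 665 X{\left(-4,8 \right)} = \left(-665\right) 8 = -5320$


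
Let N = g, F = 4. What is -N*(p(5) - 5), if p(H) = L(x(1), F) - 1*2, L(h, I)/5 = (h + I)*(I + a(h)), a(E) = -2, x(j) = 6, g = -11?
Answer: 1023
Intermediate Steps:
N = -11
L(h, I) = 5*(-2 + I)*(I + h) (L(h, I) = 5*((h + I)*(I - 2)) = 5*((I + h)*(-2 + I)) = 5*((-2 + I)*(I + h)) = 5*(-2 + I)*(I + h))
p(H) = 98 (p(H) = (-10*4 - 10*6 + 5*4**2 + 5*4*6) - 1*2 = (-40 - 60 + 5*16 + 120) - 2 = (-40 - 60 + 80 + 120) - 2 = 100 - 2 = 98)
-N*(p(5) - 5) = -(-11)*(98 - 5) = -(-11)*93 = -1*(-1023) = 1023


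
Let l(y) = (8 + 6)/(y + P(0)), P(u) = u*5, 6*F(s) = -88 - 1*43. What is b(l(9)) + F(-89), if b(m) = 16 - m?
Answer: -133/18 ≈ -7.3889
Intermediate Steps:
F(s) = -131/6 (F(s) = (-88 - 1*43)/6 = (-88 - 43)/6 = (1/6)*(-131) = -131/6)
P(u) = 5*u
l(y) = 14/y (l(y) = (8 + 6)/(y + 5*0) = 14/(y + 0) = 14/y)
b(l(9)) + F(-89) = (16 - 14/9) - 131/6 = 130/9 - 131/6 = -133/18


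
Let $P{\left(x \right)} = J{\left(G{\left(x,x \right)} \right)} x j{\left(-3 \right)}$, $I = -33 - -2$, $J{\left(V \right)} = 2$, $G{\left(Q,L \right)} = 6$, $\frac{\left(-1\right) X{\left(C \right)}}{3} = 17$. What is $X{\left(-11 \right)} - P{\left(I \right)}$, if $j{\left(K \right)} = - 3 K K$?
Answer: $-1725$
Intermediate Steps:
$X{\left(C \right)} = -51$ ($X{\left(C \right)} = \left(-3\right) 17 = -51$)
$I = -31$ ($I = -33 + 2 = -31$)
$j{\left(K \right)} = - 3 K^{2}$
$P{\left(x \right)} = - 54 x$ ($P{\left(x \right)} = 2 x \left(- 3 \left(-3\right)^{2}\right) = 2 x \left(\left(-3\right) 9\right) = 2 x \left(-27\right) = - 54 x$)
$X{\left(-11 \right)} - P{\left(I \right)} = -51 - \left(-54\right) \left(-31\right) = -51 - 1674 = -1725$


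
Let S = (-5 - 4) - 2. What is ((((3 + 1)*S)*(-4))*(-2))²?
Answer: 123904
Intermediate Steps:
S = -11 (S = -9 - 2 = -11)
((((3 + 1)*S)*(-4))*(-2))² = ((((3 + 1)*(-11))*(-4))*(-2))² = (((4*(-11))*(-4))*(-2))² = (-44*(-4)*(-2))² = (176*(-2))² = (-352)² = 123904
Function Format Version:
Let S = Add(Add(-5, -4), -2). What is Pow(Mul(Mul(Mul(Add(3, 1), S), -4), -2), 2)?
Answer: 123904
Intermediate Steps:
S = -11 (S = Add(-9, -2) = -11)
Pow(Mul(Mul(Mul(Add(3, 1), S), -4), -2), 2) = Pow(Mul(Mul(Mul(Add(3, 1), -11), -4), -2), 2) = Pow(Mul(Mul(Mul(4, -11), -4), -2), 2) = Pow(Mul(Mul(-44, -4), -2), 2) = Pow(Mul(176, -2), 2) = Pow(-352, 2) = 123904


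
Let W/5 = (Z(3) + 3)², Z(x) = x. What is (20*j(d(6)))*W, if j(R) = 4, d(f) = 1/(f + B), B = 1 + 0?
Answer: 14400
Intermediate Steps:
B = 1
d(f) = 1/(1 + f) (d(f) = 1/(f + 1) = 1/(1 + f))
W = 180 (W = 5*(3 + 3)² = 5*6² = 5*36 = 180)
(20*j(d(6)))*W = (20*4)*180 = 80*180 = 14400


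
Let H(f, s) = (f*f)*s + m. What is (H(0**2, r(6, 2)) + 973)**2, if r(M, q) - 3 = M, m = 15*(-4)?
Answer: 833569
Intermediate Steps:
m = -60
r(M, q) = 3 + M
H(f, s) = -60 + s*f**2 (H(f, s) = (f*f)*s - 60 = f**2*s - 60 = s*f**2 - 60 = -60 + s*f**2)
(H(0**2, r(6, 2)) + 973)**2 = ((-60 + (3 + 6)*(0**2)**2) + 973)**2 = ((-60 + 9*0**2) + 973)**2 = ((-60 + 9*0) + 973)**2 = ((-60 + 0) + 973)**2 = (-60 + 973)**2 = 913**2 = 833569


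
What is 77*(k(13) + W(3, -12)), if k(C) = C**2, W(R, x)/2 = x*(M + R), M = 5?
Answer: -1771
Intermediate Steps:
W(R, x) = 2*x*(5 + R) (W(R, x) = 2*(x*(5 + R)) = 2*x*(5 + R))
77*(k(13) + W(3, -12)) = 77*(13**2 + 2*(-12)*(5 + 3)) = 77*(169 + 2*(-12)*8) = 77*(169 - 192) = 77*(-23) = -1771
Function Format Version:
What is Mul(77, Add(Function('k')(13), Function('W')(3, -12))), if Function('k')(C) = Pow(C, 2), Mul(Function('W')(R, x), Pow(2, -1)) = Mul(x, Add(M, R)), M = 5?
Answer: -1771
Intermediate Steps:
Function('W')(R, x) = Mul(2, x, Add(5, R)) (Function('W')(R, x) = Mul(2, Mul(x, Add(5, R))) = Mul(2, x, Add(5, R)))
Mul(77, Add(Function('k')(13), Function('W')(3, -12))) = Mul(77, Add(Pow(13, 2), Mul(2, -12, Add(5, 3)))) = Mul(77, Add(169, Mul(2, -12, 8))) = Mul(77, Add(169, -192)) = Mul(77, -23) = -1771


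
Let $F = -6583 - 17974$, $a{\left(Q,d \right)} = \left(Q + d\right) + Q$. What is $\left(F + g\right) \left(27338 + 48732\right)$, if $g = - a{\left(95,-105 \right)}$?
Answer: $-1874516940$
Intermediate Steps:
$a{\left(Q,d \right)} = d + 2 Q$
$F = -24557$ ($F = -6583 - 17974 = -24557$)
$g = -85$ ($g = - (-105 + 2 \cdot 95) = - (-105 + 190) = \left(-1\right) 85 = -85$)
$\left(F + g\right) \left(27338 + 48732\right) = \left(-24557 - 85\right) \left(27338 + 48732\right) = \left(-24642\right) 76070 = -1874516940$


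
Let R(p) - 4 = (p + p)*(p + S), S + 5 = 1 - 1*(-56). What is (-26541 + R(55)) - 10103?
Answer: -24870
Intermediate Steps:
S = 52 (S = -5 + (1 - 1*(-56)) = -5 + (1 + 56) = -5 + 57 = 52)
R(p) = 4 + 2*p*(52 + p) (R(p) = 4 + (p + p)*(p + 52) = 4 + (2*p)*(52 + p) = 4 + 2*p*(52 + p))
(-26541 + R(55)) - 10103 = (-26541 + (4 + 2*55² + 104*55)) - 10103 = (-26541 + (4 + 2*3025 + 5720)) - 10103 = (-26541 + (4 + 6050 + 5720)) - 10103 = (-26541 + 11774) - 10103 = -14767 - 10103 = -24870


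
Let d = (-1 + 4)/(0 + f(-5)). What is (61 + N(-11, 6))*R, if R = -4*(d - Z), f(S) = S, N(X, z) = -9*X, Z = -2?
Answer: -896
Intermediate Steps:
d = -⅗ (d = (-1 + 4)/(0 - 5) = 3/(-5) = 3*(-⅕) = -⅗ ≈ -0.60000)
R = -28/5 (R = -4*(-⅗ - 1*(-2)) = -4*(-⅗ + 2) = -4*7/5 = -28/5 ≈ -5.6000)
(61 + N(-11, 6))*R = (61 - 9*(-11))*(-28/5) = (61 + 99)*(-28/5) = 160*(-28/5) = -896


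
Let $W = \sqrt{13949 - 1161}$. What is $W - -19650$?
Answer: $19650 + 2 \sqrt{3197} \approx 19763.0$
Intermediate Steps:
$W = 2 \sqrt{3197}$ ($W = \sqrt{12788} = 2 \sqrt{3197} \approx 113.08$)
$W - -19650 = 2 \sqrt{3197} - -19650 = 2 \sqrt{3197} + 19650 = 19650 + 2 \sqrt{3197}$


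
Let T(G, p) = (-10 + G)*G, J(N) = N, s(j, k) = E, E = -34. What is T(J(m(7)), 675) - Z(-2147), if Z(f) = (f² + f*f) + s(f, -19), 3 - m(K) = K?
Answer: -9219128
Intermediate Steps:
m(K) = 3 - K
s(j, k) = -34
T(G, p) = G*(-10 + G)
Z(f) = -34 + 2*f² (Z(f) = (f² + f*f) - 34 = (f² + f²) - 34 = 2*f² - 34 = -34 + 2*f²)
T(J(m(7)), 675) - Z(-2147) = (3 - 1*7)*(-10 + (3 - 1*7)) - (-34 + 2*(-2147)²) = (3 - 7)*(-10 + (3 - 7)) - (-34 + 2*4609609) = -4*(-10 - 4) - (-34 + 9219218) = -4*(-14) - 1*9219184 = 56 - 9219184 = -9219128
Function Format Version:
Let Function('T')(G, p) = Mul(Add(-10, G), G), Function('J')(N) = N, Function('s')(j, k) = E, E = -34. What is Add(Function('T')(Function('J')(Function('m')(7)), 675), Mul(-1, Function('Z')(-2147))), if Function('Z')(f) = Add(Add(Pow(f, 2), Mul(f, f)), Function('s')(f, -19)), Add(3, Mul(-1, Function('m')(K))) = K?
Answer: -9219128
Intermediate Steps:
Function('m')(K) = Add(3, Mul(-1, K))
Function('s')(j, k) = -34
Function('T')(G, p) = Mul(G, Add(-10, G))
Function('Z')(f) = Add(-34, Mul(2, Pow(f, 2))) (Function('Z')(f) = Add(Add(Pow(f, 2), Mul(f, f)), -34) = Add(Add(Pow(f, 2), Pow(f, 2)), -34) = Add(Mul(2, Pow(f, 2)), -34) = Add(-34, Mul(2, Pow(f, 2))))
Add(Function('T')(Function('J')(Function('m')(7)), 675), Mul(-1, Function('Z')(-2147))) = Add(Mul(Add(3, Mul(-1, 7)), Add(-10, Add(3, Mul(-1, 7)))), Mul(-1, Add(-34, Mul(2, Pow(-2147, 2))))) = Add(Mul(Add(3, -7), Add(-10, Add(3, -7))), Mul(-1, Add(-34, Mul(2, 4609609)))) = Add(Mul(-4, Add(-10, -4)), Mul(-1, Add(-34, 9219218))) = Add(Mul(-4, -14), Mul(-1, 9219184)) = Add(56, -9219184) = -9219128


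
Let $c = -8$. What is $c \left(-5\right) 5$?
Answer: $200$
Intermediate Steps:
$c \left(-5\right) 5 = \left(-8\right) \left(-5\right) 5 = 40 \cdot 5 = 200$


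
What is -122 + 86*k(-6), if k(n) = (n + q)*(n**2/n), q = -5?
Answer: 5554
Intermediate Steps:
k(n) = n*(-5 + n) (k(n) = (n - 5)*(n**2/n) = (-5 + n)*n = n*(-5 + n))
-122 + 86*k(-6) = -122 + 86*(-6*(-5 - 6)) = -122 + 86*(-6*(-11)) = -122 + 86*66 = -122 + 5676 = 5554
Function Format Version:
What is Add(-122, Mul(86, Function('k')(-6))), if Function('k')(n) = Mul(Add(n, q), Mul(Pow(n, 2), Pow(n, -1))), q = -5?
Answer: 5554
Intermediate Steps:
Function('k')(n) = Mul(n, Add(-5, n)) (Function('k')(n) = Mul(Add(n, -5), Mul(Pow(n, 2), Pow(n, -1))) = Mul(Add(-5, n), n) = Mul(n, Add(-5, n)))
Add(-122, Mul(86, Function('k')(-6))) = Add(-122, Mul(86, Mul(-6, Add(-5, -6)))) = Add(-122, Mul(86, Mul(-6, -11))) = Add(-122, Mul(86, 66)) = Add(-122, 5676) = 5554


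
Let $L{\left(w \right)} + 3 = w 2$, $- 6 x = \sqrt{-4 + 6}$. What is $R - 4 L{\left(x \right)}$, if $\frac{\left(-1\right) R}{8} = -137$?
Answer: $1108 + \frac{4 \sqrt{2}}{3} \approx 1109.9$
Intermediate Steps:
$x = - \frac{\sqrt{2}}{6}$ ($x = - \frac{\sqrt{-4 + 6}}{6} = - \frac{\sqrt{2}}{6} \approx -0.2357$)
$R = 1096$ ($R = \left(-8\right) \left(-137\right) = 1096$)
$L{\left(w \right)} = -3 + 2 w$ ($L{\left(w \right)} = -3 + w 2 = -3 + 2 w$)
$R - 4 L{\left(x \right)} = 1096 - 4 \left(-3 + 2 \left(- \frac{\sqrt{2}}{6}\right)\right) = 1096 - 4 \left(-3 - \frac{\sqrt{2}}{3}\right) = 1096 + \left(12 + \frac{4 \sqrt{2}}{3}\right) = 1108 + \frac{4 \sqrt{2}}{3}$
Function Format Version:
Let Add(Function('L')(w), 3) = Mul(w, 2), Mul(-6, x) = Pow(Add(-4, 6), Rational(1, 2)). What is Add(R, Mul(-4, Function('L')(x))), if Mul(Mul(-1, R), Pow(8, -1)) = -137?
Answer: Add(1108, Mul(Rational(4, 3), Pow(2, Rational(1, 2)))) ≈ 1109.9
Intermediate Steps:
x = Mul(Rational(-1, 6), Pow(2, Rational(1, 2))) (x = Mul(Rational(-1, 6), Pow(Add(-4, 6), Rational(1, 2))) = Mul(Rational(-1, 6), Pow(2, Rational(1, 2))) ≈ -0.23570)
R = 1096 (R = Mul(-8, -137) = 1096)
Function('L')(w) = Add(-3, Mul(2, w)) (Function('L')(w) = Add(-3, Mul(w, 2)) = Add(-3, Mul(2, w)))
Add(R, Mul(-4, Function('L')(x))) = Add(1096, Mul(-4, Add(-3, Mul(2, Mul(Rational(-1, 6), Pow(2, Rational(1, 2))))))) = Add(1096, Mul(-4, Add(-3, Mul(Rational(-1, 3), Pow(2, Rational(1, 2)))))) = Add(1096, Add(12, Mul(Rational(4, 3), Pow(2, Rational(1, 2))))) = Add(1108, Mul(Rational(4, 3), Pow(2, Rational(1, 2))))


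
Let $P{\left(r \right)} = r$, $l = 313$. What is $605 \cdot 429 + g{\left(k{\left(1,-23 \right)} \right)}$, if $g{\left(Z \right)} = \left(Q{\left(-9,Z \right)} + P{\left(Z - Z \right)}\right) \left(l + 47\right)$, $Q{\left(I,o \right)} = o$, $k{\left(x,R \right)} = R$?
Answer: $251265$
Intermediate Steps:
$g{\left(Z \right)} = 360 Z$ ($g{\left(Z \right)} = \left(Z + \left(Z - Z\right)\right) \left(313 + 47\right) = \left(Z + 0\right) 360 = Z 360 = 360 Z$)
$605 \cdot 429 + g{\left(k{\left(1,-23 \right)} \right)} = 605 \cdot 429 + 360 \left(-23\right) = 259545 - 8280 = 251265$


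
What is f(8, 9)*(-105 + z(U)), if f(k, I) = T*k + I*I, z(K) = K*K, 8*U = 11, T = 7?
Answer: -904063/64 ≈ -14126.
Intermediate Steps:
U = 11/8 (U = (⅛)*11 = 11/8 ≈ 1.3750)
z(K) = K²
f(k, I) = I² + 7*k (f(k, I) = 7*k + I*I = 7*k + I² = I² + 7*k)
f(8, 9)*(-105 + z(U)) = (9² + 7*8)*(-105 + (11/8)²) = (81 + 56)*(-105 + 121/64) = 137*(-6599/64) = -904063/64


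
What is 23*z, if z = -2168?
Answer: -49864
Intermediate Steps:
23*z = 23*(-2168) = -49864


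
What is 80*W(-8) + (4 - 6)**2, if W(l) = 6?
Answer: 484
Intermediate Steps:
80*W(-8) + (4 - 6)**2 = 80*6 + (4 - 6)**2 = 480 + (-2)**2 = 480 + 4 = 484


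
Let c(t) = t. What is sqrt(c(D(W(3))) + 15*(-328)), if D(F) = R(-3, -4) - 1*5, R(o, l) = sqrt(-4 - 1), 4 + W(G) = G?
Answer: sqrt(-4925 + I*sqrt(5)) ≈ 0.0159 + 70.178*I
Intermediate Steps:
W(G) = -4 + G
R(o, l) = I*sqrt(5) (R(o, l) = sqrt(-5) = I*sqrt(5))
D(F) = -5 + I*sqrt(5) (D(F) = I*sqrt(5) - 1*5 = I*sqrt(5) - 5 = -5 + I*sqrt(5))
sqrt(c(D(W(3))) + 15*(-328)) = sqrt((-5 + I*sqrt(5)) + 15*(-328)) = sqrt((-5 + I*sqrt(5)) - 4920) = sqrt(-4925 + I*sqrt(5))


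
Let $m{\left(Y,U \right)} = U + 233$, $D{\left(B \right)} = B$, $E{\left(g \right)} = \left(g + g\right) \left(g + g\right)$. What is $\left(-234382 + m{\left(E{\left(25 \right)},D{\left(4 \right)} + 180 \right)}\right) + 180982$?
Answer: $-52983$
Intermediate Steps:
$E{\left(g \right)} = 4 g^{2}$ ($E{\left(g \right)} = 2 g 2 g = 4 g^{2}$)
$m{\left(Y,U \right)} = 233 + U$
$\left(-234382 + m{\left(E{\left(25 \right)},D{\left(4 \right)} + 180 \right)}\right) + 180982 = \left(-234382 + \left(233 + \left(4 + 180\right)\right)\right) + 180982 = \left(-234382 + \left(233 + 184\right)\right) + 180982 = \left(-234382 + 417\right) + 180982 = -233965 + 180982 = -52983$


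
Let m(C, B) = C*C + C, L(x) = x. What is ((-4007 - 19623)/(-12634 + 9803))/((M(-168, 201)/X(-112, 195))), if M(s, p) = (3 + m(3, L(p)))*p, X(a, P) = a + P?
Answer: 392258/1707093 ≈ 0.22978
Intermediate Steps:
m(C, B) = C + C² (m(C, B) = C² + C = C + C²)
X(a, P) = P + a
M(s, p) = 15*p (M(s, p) = (3 + 3*(1 + 3))*p = (3 + 3*4)*p = (3 + 12)*p = 15*p)
((-4007 - 19623)/(-12634 + 9803))/((M(-168, 201)/X(-112, 195))) = ((-4007 - 19623)/(-12634 + 9803))/(((15*201)/(195 - 112))) = (-23630/(-2831))/((3015/83)) = (-23630*(-1/2831))/((3015*(1/83))) = 23630/(2831*(3015/83)) = (23630/2831)*(83/3015) = 392258/1707093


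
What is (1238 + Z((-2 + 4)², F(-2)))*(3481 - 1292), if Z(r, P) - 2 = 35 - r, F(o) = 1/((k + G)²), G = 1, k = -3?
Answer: 2782219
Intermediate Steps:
F(o) = ¼ (F(o) = 1/((-3 + 1)²) = 1/((-2)²) = 1/4 = ¼)
Z(r, P) = 37 - r (Z(r, P) = 2 + (35 - r) = 37 - r)
(1238 + Z((-2 + 4)², F(-2)))*(3481 - 1292) = (1238 + (37 - (-2 + 4)²))*(3481 - 1292) = (1238 + (37 - 1*2²))*2189 = (1238 + (37 - 1*4))*2189 = (1238 + (37 - 4))*2189 = (1238 + 33)*2189 = 1271*2189 = 2782219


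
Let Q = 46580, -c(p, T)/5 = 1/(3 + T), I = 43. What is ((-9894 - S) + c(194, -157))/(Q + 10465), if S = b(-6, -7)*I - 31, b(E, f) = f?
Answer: -1472543/8784930 ≈ -0.16762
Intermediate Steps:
c(p, T) = -5/(3 + T)
S = -332 (S = -7*43 - 31 = -301 - 31 = -332)
((-9894 - S) + c(194, -157))/(Q + 10465) = ((-9894 - 1*(-332)) - 5/(3 - 157))/(46580 + 10465) = ((-9894 + 332) - 5/(-154))/57045 = (-9562 - 5*(-1/154))*(1/57045) = (-9562 + 5/154)*(1/57045) = -1472543/154*1/57045 = -1472543/8784930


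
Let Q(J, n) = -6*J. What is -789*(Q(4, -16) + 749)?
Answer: -572025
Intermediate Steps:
-789*(Q(4, -16) + 749) = -789*(-6*4 + 749) = -789*(-24 + 749) = -789*725 = -572025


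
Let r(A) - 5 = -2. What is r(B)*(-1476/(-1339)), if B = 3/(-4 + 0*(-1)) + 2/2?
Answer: 4428/1339 ≈ 3.3069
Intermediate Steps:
B = ¼ (B = 3/(-4 + 0) + 2*(½) = 3/(-4) + 1 = 3*(-¼) + 1 = -¾ + 1 = ¼ ≈ 0.25000)
r(A) = 3 (r(A) = 5 - 2 = 3)
r(B)*(-1476/(-1339)) = 3*(-1476/(-1339)) = 3*(-1476*(-1/1339)) = 3*(1476/1339) = 4428/1339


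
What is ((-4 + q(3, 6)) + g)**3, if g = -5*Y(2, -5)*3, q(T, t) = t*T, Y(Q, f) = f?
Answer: 704969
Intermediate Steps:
q(T, t) = T*t
g = 75 (g = -5*(-5)*3 = 25*3 = 75)
((-4 + q(3, 6)) + g)**3 = ((-4 + 3*6) + 75)**3 = ((-4 + 18) + 75)**3 = (14 + 75)**3 = 89**3 = 704969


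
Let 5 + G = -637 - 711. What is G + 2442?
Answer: 1089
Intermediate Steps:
G = -1353 (G = -5 + (-637 - 711) = -5 - 1348 = -1353)
G + 2442 = -1353 + 2442 = 1089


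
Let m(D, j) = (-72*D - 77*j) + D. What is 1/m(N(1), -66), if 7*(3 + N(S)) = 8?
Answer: 7/36497 ≈ 0.00019180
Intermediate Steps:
N(S) = -13/7 (N(S) = -3 + (⅐)*8 = -3 + 8/7 = -13/7)
m(D, j) = -77*j - 71*D (m(D, j) = (-77*j - 72*D) + D = -77*j - 71*D)
1/m(N(1), -66) = 1/(-77*(-66) - 71*(-13/7)) = 1/(5082 + 923/7) = 1/(36497/7) = 7/36497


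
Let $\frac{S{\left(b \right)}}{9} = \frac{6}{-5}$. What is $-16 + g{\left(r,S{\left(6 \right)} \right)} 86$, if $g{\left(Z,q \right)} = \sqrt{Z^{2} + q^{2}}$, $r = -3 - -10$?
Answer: $-16 + \frac{86 \sqrt{4141}}{5} \approx 1090.8$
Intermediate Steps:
$S{\left(b \right)} = - \frac{54}{5}$ ($S{\left(b \right)} = 9 \frac{6}{-5} = 9 \cdot 6 \left(- \frac{1}{5}\right) = 9 \left(- \frac{6}{5}\right) = - \frac{54}{5}$)
$r = 7$ ($r = -3 + 10 = 7$)
$-16 + g{\left(r,S{\left(6 \right)} \right)} 86 = -16 + \sqrt{7^{2} + \left(- \frac{54}{5}\right)^{2}} \cdot 86 = -16 + \sqrt{49 + \frac{2916}{25}} \cdot 86 = -16 + \sqrt{\frac{4141}{25}} \cdot 86 = -16 + \frac{\sqrt{4141}}{5} \cdot 86 = -16 + \frac{86 \sqrt{4141}}{5}$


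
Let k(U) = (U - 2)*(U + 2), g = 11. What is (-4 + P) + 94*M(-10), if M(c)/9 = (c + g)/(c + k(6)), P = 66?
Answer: 1105/11 ≈ 100.45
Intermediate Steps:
k(U) = (-2 + U)*(2 + U)
M(c) = 9*(11 + c)/(32 + c) (M(c) = 9*((c + 11)/(c + (-4 + 6²))) = 9*((11 + c)/(c + (-4 + 36))) = 9*((11 + c)/(c + 32)) = 9*((11 + c)/(32 + c)) = 9*(11 + c)/(32 + c))
(-4 + P) + 94*M(-10) = (-4 + 66) + 94*(9*(11 - 10)/(32 - 10)) = 62 + 94*(9*1/22) = 62 + 94*(9*(1/22)*1) = 62 + 94*(9/22) = 62 + 423/11 = 1105/11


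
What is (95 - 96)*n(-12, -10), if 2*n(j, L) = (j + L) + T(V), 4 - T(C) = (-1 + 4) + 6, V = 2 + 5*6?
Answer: 27/2 ≈ 13.500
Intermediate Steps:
V = 32 (V = 2 + 30 = 32)
T(C) = -5 (T(C) = 4 - ((-1 + 4) + 6) = 4 - (3 + 6) = 4 - 1*9 = 4 - 9 = -5)
n(j, L) = -5/2 + L/2 + j/2 (n(j, L) = ((j + L) - 5)/2 = ((L + j) - 5)/2 = (-5 + L + j)/2 = -5/2 + L/2 + j/2)
(95 - 96)*n(-12, -10) = (95 - 96)*(-5/2 + (½)*(-10) + (½)*(-12)) = -(-5/2 - 5 - 6) = -1*(-27/2) = 27/2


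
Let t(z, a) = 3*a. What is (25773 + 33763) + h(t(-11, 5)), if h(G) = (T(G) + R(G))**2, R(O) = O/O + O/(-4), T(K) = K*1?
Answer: 954977/16 ≈ 59686.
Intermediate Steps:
T(K) = K
R(O) = 1 - O/4 (R(O) = 1 + O*(-1/4) = 1 - O/4)
h(G) = (1 + 3*G/4)**2 (h(G) = (G + (1 - G/4))**2 = (1 + 3*G/4)**2)
(25773 + 33763) + h(t(-11, 5)) = (25773 + 33763) + (4 + 3*(3*5))**2/16 = 59536 + (4 + 3*15)**2/16 = 59536 + (4 + 45)**2/16 = 59536 + (1/16)*49**2 = 59536 + (1/16)*2401 = 59536 + 2401/16 = 954977/16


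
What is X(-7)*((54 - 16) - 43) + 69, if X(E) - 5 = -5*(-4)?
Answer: -56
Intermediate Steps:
X(E) = 25 (X(E) = 5 - 5*(-4) = 5 + 20 = 25)
X(-7)*((54 - 16) - 43) + 69 = 25*((54 - 16) - 43) + 69 = 25*(38 - 43) + 69 = 25*(-5) + 69 = -125 + 69 = -56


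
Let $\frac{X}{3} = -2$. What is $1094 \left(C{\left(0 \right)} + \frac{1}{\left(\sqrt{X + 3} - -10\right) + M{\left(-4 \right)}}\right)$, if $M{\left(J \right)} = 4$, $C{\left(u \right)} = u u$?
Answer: $\frac{15316}{199} - \frac{1094 i \sqrt{3}}{199} \approx 76.965 - 9.5219 i$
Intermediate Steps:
$X = -6$ ($X = 3 \left(-2\right) = -6$)
$C{\left(u \right)} = u^{2}$
$1094 \left(C{\left(0 \right)} + \frac{1}{\left(\sqrt{X + 3} - -10\right) + M{\left(-4 \right)}}\right) = 1094 \left(0^{2} + \frac{1}{\left(\sqrt{-6 + 3} - -10\right) + 4}\right) = 1094 \left(0 + \frac{1}{\left(\sqrt{-3} + 10\right) + 4}\right) = 1094 \left(0 + \frac{1}{\left(i \sqrt{3} + 10\right) + 4}\right) = 1094 \left(0 + \frac{1}{\left(10 + i \sqrt{3}\right) + 4}\right) = 1094 \left(0 + \frac{1}{14 + i \sqrt{3}}\right) = \frac{1094}{14 + i \sqrt{3}}$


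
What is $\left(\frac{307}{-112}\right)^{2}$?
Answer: $\frac{94249}{12544} \approx 7.5135$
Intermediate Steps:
$\left(\frac{307}{-112}\right)^{2} = \left(307 \left(- \frac{1}{112}\right)\right)^{2} = \left(- \frac{307}{112}\right)^{2} = \frac{94249}{12544}$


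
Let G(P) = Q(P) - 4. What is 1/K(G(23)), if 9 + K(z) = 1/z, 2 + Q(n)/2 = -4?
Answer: -16/145 ≈ -0.11034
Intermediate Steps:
Q(n) = -12 (Q(n) = -4 + 2*(-4) = -4 - 8 = -12)
G(P) = -16 (G(P) = -12 - 4 = -16)
K(z) = -9 + 1/z
1/K(G(23)) = 1/(-9 + 1/(-16)) = 1/(-9 - 1/16) = 1/(-145/16) = -16/145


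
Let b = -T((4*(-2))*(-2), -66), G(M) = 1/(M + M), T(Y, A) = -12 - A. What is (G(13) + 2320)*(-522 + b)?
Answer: -17372448/13 ≈ -1.3363e+6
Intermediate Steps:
G(M) = 1/(2*M)
b = -54 (b = -(-12 - 1*(-66)) = -(-12 + 66) = -1*54 = -54)
(G(13) + 2320)*(-522 + b) = ((1/2)/13 + 2320)*(-522 - 54) = ((1/2)*(1/13) + 2320)*(-576) = (1/26 + 2320)*(-576) = (60321/26)*(-576) = -17372448/13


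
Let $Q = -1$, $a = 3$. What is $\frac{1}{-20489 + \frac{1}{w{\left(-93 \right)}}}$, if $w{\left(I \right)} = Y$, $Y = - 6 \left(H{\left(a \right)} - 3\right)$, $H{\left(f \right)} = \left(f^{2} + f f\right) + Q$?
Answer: $- \frac{84}{1721077} \approx -4.8807 \cdot 10^{-5}$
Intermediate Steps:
$H{\left(f \right)} = -1 + 2 f^{2}$ ($H{\left(f \right)} = \left(f^{2} + f f\right) - 1 = \left(f^{2} + f^{2}\right) - 1 = 2 f^{2} - 1 = -1 + 2 f^{2}$)
$Y = -84$ ($Y = - 6 \left(\left(-1 + 2 \cdot 3^{2}\right) - 3\right) = - 6 \left(\left(-1 + 2 \cdot 9\right) - 3\right) = - 6 \left(\left(-1 + 18\right) - 3\right) = - 6 \left(17 - 3\right) = \left(-6\right) 14 = -84$)
$w{\left(I \right)} = -84$
$\frac{1}{-20489 + \frac{1}{w{\left(-93 \right)}}} = \frac{1}{-20489 + \frac{1}{-84}} = \frac{1}{-20489 - \frac{1}{84}} = \frac{1}{- \frac{1721077}{84}} = - \frac{84}{1721077}$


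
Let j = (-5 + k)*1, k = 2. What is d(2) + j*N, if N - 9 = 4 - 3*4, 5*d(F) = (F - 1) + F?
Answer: -12/5 ≈ -2.4000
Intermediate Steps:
d(F) = -⅕ + 2*F/5 (d(F) = ((F - 1) + F)/5 = ((-1 + F) + F)/5 = (-1 + 2*F)/5 = -⅕ + 2*F/5)
N = 1 (N = 9 + (4 - 3*4) = 9 + (4 - 12) = 9 - 8 = 1)
j = -3 (j = (-5 + 2)*1 = -3*1 = -3)
d(2) + j*N = (-⅕ + (⅖)*2) - 3*1 = (-⅕ + ⅘) - 3 = ⅗ - 3 = -12/5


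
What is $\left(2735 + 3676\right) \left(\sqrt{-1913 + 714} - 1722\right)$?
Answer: $-11039742 + 6411 i \sqrt{1199} \approx -1.104 \cdot 10^{7} + 2.2199 \cdot 10^{5} i$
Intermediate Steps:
$\left(2735 + 3676\right) \left(\sqrt{-1913 + 714} - 1722\right) = 6411 \left(\sqrt{-1199} - 1722\right) = 6411 \left(i \sqrt{1199} - 1722\right) = 6411 \left(-1722 + i \sqrt{1199}\right) = -11039742 + 6411 i \sqrt{1199}$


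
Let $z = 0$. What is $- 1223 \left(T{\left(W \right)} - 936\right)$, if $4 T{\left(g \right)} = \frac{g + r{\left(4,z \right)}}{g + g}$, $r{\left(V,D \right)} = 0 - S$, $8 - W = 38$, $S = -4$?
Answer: $\frac{137351461}{120} \approx 1.1446 \cdot 10^{6}$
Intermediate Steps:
$W = -30$ ($W = 8 - 38 = -30$)
$r{\left(V,D \right)} = 4$ ($r{\left(V,D \right)} = 0 - -4 = 0 + 4 = 4$)
$T{\left(g \right)} = \frac{4 + g}{8 g}$ ($T{\left(g \right)} = \frac{\left(g + 4\right) \frac{1}{g + g}}{4} = \frac{\left(4 + g\right) \frac{1}{2 g}}{4} = \frac{\frac{1}{2} \frac{1}{g} \left(4 + g\right)}{4} = \frac{4 + g}{8 g}$)
$- 1223 \left(T{\left(W \right)} - 936\right) = - 1223 \left(\frac{4 - 30}{8 \left(-30\right)} - 936\right) = - 1223 \left(\frac{1}{8} \left(- \frac{1}{30}\right) \left(-26\right) - 936\right) = - 1223 \left(\frac{13}{120} - 936\right) = \left(-1223\right) \left(- \frac{112307}{120}\right) = \frac{137351461}{120}$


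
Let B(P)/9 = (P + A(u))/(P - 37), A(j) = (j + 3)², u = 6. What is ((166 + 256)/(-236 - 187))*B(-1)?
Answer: 16880/893 ≈ 18.903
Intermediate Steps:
A(j) = (3 + j)²
B(P) = 9*(81 + P)/(-37 + P) (B(P) = 9*((P + (3 + 6)²)/(P - 37)) = 9*((P + 9²)/(-37 + P)) = 9*((P + 81)/(-37 + P)) = 9*((81 + P)/(-37 + P)) = 9*(81 + P)/(-37 + P))
((166 + 256)/(-236 - 187))*B(-1) = ((166 + 256)/(-236 - 187))*(9*(81 - 1)/(-37 - 1)) = (422/(-423))*(9*80/(-38)) = (422*(-1/423))*(9*(-1/38)*80) = -422/423*(-360/19) = 16880/893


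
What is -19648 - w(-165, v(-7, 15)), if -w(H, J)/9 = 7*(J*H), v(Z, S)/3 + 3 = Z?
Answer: 292202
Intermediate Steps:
v(Z, S) = -9 + 3*Z
w(H, J) = -63*H*J (w(H, J) = -63*J*H = -63*H*J)
-19648 - w(-165, v(-7, 15)) = -19648 - (-63)*(-165)*(-9 + 3*(-7)) = -19648 - (-63)*(-165)*(-9 - 21) = -19648 - (-63)*(-165)*(-30) = -19648 - 1*(-311850) = -19648 + 311850 = 292202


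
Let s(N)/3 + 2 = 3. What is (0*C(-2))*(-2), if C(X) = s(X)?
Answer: 0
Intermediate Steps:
s(N) = 3 (s(N) = -6 + 3*3 = -6 + 9 = 3)
C(X) = 3
(0*C(-2))*(-2) = (0*3)*(-2) = 0*(-2) = 0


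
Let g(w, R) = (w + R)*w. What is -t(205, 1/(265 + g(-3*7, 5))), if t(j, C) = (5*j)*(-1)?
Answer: 1025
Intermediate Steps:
g(w, R) = w*(R + w) (g(w, R) = (R + w)*w = w*(R + w))
t(j, C) = -5*j
-t(205, 1/(265 + g(-3*7, 5))) = -(-5)*205 = -1*(-1025) = 1025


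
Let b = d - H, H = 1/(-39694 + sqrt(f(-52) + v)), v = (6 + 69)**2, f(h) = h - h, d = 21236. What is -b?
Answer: -841349085/39619 ≈ -21236.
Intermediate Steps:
f(h) = 0
v = 5625 (v = 75**2 = 5625)
H = -1/39619 (H = 1/(-39694 + sqrt(0 + 5625)) = 1/(-39694 + sqrt(5625)) = 1/(-39694 + 75) = 1/(-39619) = -1/39619 ≈ -2.5240e-5)
b = 841349085/39619 (b = 21236 - 1*(-1/39619) = 21236 + 1/39619 = 841349085/39619 ≈ 21236.)
-b = -1*841349085/39619 = -841349085/39619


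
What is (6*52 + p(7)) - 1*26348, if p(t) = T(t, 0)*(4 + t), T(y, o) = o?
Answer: -26036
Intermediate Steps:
p(t) = 0 (p(t) = 0*(4 + t) = 0)
(6*52 + p(7)) - 1*26348 = (6*52 + 0) - 1*26348 = (312 + 0) - 26348 = 312 - 26348 = -26036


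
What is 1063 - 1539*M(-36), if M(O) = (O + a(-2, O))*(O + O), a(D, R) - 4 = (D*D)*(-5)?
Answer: -5760953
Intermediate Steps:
a(D, R) = 4 - 5*D**2 (a(D, R) = 4 + (D*D)*(-5) = 4 + D**2*(-5) = 4 - 5*D**2)
M(O) = 2*O*(-16 + O) (M(O) = (O + (4 - 5*(-2)**2))*(O + O) = (O + (4 - 5*4))*(2*O) = (O + (4 - 20))*(2*O) = (O - 16)*(2*O) = (-16 + O)*(2*O) = 2*O*(-16 + O))
1063 - 1539*M(-36) = 1063 - 3078*(-36)*(-16 - 36) = 1063 - 3078*(-36)*(-52) = 1063 - 1539*3744 = 1063 - 5762016 = -5760953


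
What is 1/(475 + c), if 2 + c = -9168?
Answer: -1/8695 ≈ -0.00011501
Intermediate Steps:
c = -9170 (c = -2 - 9168 = -9170)
1/(475 + c) = 1/(475 - 9170) = 1/(-8695) = -1/8695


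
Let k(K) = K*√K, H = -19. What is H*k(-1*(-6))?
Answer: -114*√6 ≈ -279.24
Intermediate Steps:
k(K) = K^(3/2)
H*k(-1*(-6)) = -19*6^(3/2) = -114*√6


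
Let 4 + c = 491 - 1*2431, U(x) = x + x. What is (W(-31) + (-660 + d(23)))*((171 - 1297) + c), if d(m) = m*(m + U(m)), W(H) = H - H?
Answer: -2845890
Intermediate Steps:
W(H) = 0
U(x) = 2*x
d(m) = 3*m² (d(m) = m*(m + 2*m) = m*(3*m) = 3*m²)
c = -1944 (c = -4 + (491 - 1*2431) = -4 + (491 - 2431) = -4 - 1940 = -1944)
(W(-31) + (-660 + d(23)))*((171 - 1297) + c) = (0 + (-660 + 3*23²))*((171 - 1297) - 1944) = (0 + (-660 + 3*529))*(-1126 - 1944) = (0 + (-660 + 1587))*(-3070) = (0 + 927)*(-3070) = 927*(-3070) = -2845890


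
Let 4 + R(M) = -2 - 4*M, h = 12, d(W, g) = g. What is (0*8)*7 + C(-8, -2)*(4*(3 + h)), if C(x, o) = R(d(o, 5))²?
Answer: 40560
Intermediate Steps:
R(M) = -6 - 4*M (R(M) = -4 + (-2 - 4*M) = -6 - 4*M)
C(x, o) = 676 (C(x, o) = (-6 - 4*5)² = (-6 - 20)² = (-26)² = 676)
(0*8)*7 + C(-8, -2)*(4*(3 + h)) = (0*8)*7 + 676*(4*(3 + 12)) = 0*7 + 676*(4*15) = 0 + 676*60 = 0 + 40560 = 40560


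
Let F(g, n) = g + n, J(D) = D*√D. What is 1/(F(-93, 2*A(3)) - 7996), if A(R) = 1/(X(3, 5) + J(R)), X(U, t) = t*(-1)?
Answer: -8084/65351029 - 3*√3/65351029 ≈ -0.00012378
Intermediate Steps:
J(D) = D^(3/2)
X(U, t) = -t
A(R) = 1/(-5 + R^(3/2)) (A(R) = 1/(-1*5 + R^(3/2)) = 1/(-5 + R^(3/2)))
1/(F(-93, 2*A(3)) - 7996) = 1/((-93 + 2/(-5 + 3^(3/2))) - 7996) = 1/((-93 + 2/(-5 + 3*√3)) - 7996) = 1/(-8089 + 2/(-5 + 3*√3))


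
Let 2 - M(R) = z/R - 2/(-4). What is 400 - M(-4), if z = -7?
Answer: 1601/4 ≈ 400.25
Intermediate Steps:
M(R) = 3/2 + 7/R (M(R) = 2 - (-7/R - 2/(-4)) = 2 - (-7/R - 2*(-¼)) = 2 - (-7/R + ½) = 2 - (½ - 7/R) = 2 + (-½ + 7/R) = 3/2 + 7/R)
400 - M(-4) = 400 - (3/2 + 7/(-4)) = 400 - (3/2 + 7*(-¼)) = 400 - (3/2 - 7/4) = 400 - 1*(-¼) = 400 + ¼ = 1601/4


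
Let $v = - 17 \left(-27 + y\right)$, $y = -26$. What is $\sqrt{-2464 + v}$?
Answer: $i \sqrt{1563} \approx 39.535 i$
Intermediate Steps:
$v = 901$ ($v = - 17 \left(-27 - 26\right) = \left(-17\right) \left(-53\right) = 901$)
$\sqrt{-2464 + v} = \sqrt{-2464 + 901} = \sqrt{-1563} = i \sqrt{1563}$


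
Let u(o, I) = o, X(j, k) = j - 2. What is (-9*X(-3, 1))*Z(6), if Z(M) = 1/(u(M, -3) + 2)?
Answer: 45/8 ≈ 5.6250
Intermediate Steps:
X(j, k) = -2 + j
Z(M) = 1/(2 + M) (Z(M) = 1/(M + 2) = 1/(2 + M))
(-9*X(-3, 1))*Z(6) = (-9*(-2 - 3))/(2 + 6) = -9*(-5)/8 = 45*(1/8) = 45/8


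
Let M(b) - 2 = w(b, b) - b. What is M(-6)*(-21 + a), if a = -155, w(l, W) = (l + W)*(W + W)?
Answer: -26752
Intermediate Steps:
w(l, W) = 2*W*(W + l) (w(l, W) = (W + l)*(2*W) = 2*W*(W + l))
M(b) = 2 - b + 4*b² (M(b) = 2 + (2*b*(b + b) - b) = 2 + (2*b*(2*b) - b) = 2 + (4*b² - b) = 2 + (-b + 4*b²) = 2 - b + 4*b²)
M(-6)*(-21 + a) = (2 - 1*(-6) + 4*(-6)²)*(-21 - 155) = (2 + 6 + 4*36)*(-176) = (2 + 6 + 144)*(-176) = 152*(-176) = -26752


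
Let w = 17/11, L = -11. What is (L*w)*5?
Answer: -85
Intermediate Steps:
w = 17/11 (w = 17*(1/11) = 17/11 ≈ 1.5455)
(L*w)*5 = -11*17/11*5 = -17*5 = -85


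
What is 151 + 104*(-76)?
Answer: -7753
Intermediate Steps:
151 + 104*(-76) = 151 - 7904 = -7753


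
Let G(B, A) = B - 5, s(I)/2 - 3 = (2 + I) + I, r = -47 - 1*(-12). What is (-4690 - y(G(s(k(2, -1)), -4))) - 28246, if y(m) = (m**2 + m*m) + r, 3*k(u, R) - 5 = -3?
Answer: -297167/9 ≈ -33019.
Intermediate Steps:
r = -35 (r = -47 + 12 = -35)
k(u, R) = 2/3 (k(u, R) = 5/3 + (1/3)*(-3) = 5/3 - 1 = 2/3)
s(I) = 10 + 4*I (s(I) = 6 + 2*((2 + I) + I) = 6 + 2*(2 + 2*I) = 6 + (4 + 4*I) = 10 + 4*I)
G(B, A) = -5 + B
y(m) = -35 + 2*m**2 (y(m) = (m**2 + m*m) - 35 = (m**2 + m**2) - 35 = 2*m**2 - 35 = -35 + 2*m**2)
(-4690 - y(G(s(k(2, -1)), -4))) - 28246 = (-4690 - (-35 + 2*(-5 + (10 + 4*(2/3)))**2)) - 28246 = (-4690 - (-35 + 2*(-5 + (10 + 8/3))**2)) - 28246 = (-4690 - (-35 + 2*(-5 + 38/3)**2)) - 28246 = (-4690 - (-35 + 2*(23/3)**2)) - 28246 = (-4690 - (-35 + 2*(529/9))) - 28246 = (-4690 - (-35 + 1058/9)) - 28246 = (-4690 - 1*743/9) - 28246 = (-4690 - 743/9) - 28246 = -42953/9 - 28246 = -297167/9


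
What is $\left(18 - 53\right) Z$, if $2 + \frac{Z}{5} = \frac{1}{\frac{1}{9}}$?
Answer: $-1225$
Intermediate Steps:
$Z = 35$ ($Z = -10 + \frac{5}{\frac{1}{9}} = -10 + 5 \frac{1}{\frac{1}{9}} = -10 + 5 \cdot 9 = -10 + 45 = 35$)
$\left(18 - 53\right) Z = \left(18 - 53\right) 35 = \left(-35\right) 35 = -1225$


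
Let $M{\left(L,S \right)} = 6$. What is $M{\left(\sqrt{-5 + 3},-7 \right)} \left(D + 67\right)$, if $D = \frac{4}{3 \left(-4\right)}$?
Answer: $400$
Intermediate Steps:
$D = - \frac{1}{3}$ ($D = \frac{4}{-12} = 4 \left(- \frac{1}{12}\right) = - \frac{1}{3} \approx -0.33333$)
$M{\left(\sqrt{-5 + 3},-7 \right)} \left(D + 67\right) = 6 \left(- \frac{1}{3} + 67\right) = 6 \cdot \frac{200}{3} = 400$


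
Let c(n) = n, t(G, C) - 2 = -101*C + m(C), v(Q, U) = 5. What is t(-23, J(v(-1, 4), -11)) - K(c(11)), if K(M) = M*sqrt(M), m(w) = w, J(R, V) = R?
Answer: -498 - 11*sqrt(11) ≈ -534.48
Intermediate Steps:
t(G, C) = 2 - 100*C (t(G, C) = 2 + (-101*C + C) = 2 - 100*C)
K(M) = M**(3/2)
t(-23, J(v(-1, 4), -11)) - K(c(11)) = (2 - 100*5) - 11**(3/2) = (2 - 500) - 11*sqrt(11) = -498 - 11*sqrt(11)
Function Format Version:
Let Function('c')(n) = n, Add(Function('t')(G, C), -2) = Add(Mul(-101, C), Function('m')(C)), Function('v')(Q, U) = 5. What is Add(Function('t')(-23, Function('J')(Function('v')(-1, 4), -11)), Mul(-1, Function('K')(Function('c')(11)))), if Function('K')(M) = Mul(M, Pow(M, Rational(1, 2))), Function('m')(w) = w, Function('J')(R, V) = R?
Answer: Add(-498, Mul(-11, Pow(11, Rational(1, 2)))) ≈ -534.48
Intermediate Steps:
Function('t')(G, C) = Add(2, Mul(-100, C)) (Function('t')(G, C) = Add(2, Add(Mul(-101, C), C)) = Add(2, Mul(-100, C)))
Function('K')(M) = Pow(M, Rational(3, 2))
Add(Function('t')(-23, Function('J')(Function('v')(-1, 4), -11)), Mul(-1, Function('K')(Function('c')(11)))) = Add(Add(2, Mul(-100, 5)), Mul(-1, Pow(11, Rational(3, 2)))) = Add(Add(2, -500), Mul(-1, Mul(11, Pow(11, Rational(1, 2))))) = Add(-498, Mul(-11, Pow(11, Rational(1, 2))))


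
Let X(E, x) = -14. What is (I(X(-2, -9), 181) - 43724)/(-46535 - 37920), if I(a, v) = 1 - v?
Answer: 6272/12065 ≈ 0.51985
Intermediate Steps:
(I(X(-2, -9), 181) - 43724)/(-46535 - 37920) = ((1 - 1*181) - 43724)/(-46535 - 37920) = ((1 - 181) - 43724)/(-84455) = (-180 - 43724)*(-1/84455) = -43904*(-1/84455) = 6272/12065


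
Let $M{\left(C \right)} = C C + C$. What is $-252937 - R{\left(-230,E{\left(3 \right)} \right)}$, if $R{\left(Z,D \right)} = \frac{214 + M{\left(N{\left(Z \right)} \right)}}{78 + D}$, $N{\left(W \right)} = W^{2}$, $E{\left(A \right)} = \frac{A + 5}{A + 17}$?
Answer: $- \frac{7045733437}{196} \approx -3.5948 \cdot 10^{7}$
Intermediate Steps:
$E{\left(A \right)} = \frac{5 + A}{17 + A}$
$M{\left(C \right)} = C + C^{2}$ ($M{\left(C \right)} = C^{2} + C = C + C^{2}$)
$R{\left(Z,D \right)} = \frac{214 + Z^{2} \left(1 + Z^{2}\right)}{78 + D}$
$-252937 - R{\left(-230,E{\left(3 \right)} \right)} = -252937 - \frac{214 + \left(-230\right)^{2} + \left(-230\right)^{4}}{78 + \frac{5 + 3}{17 + 3}} = -252937 - \frac{214 + 52900 + 2798410000}{78 + \frac{1}{20} \cdot 8} = -252937 - \frac{1}{78 + \frac{1}{20} \cdot 8} \cdot 2798463114 = -252937 - \frac{1}{78 + \frac{2}{5}} \cdot 2798463114 = -252937 - \frac{1}{\frac{392}{5}} \cdot 2798463114 = -252937 - \frac{5}{392} \cdot 2798463114 = -252937 - \frac{6996157785}{196} = - \frac{7045733437}{196}$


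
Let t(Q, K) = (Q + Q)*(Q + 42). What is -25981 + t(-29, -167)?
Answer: -26735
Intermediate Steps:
t(Q, K) = 2*Q*(42 + Q) (t(Q, K) = (2*Q)*(42 + Q) = 2*Q*(42 + Q))
-25981 + t(-29, -167) = -25981 + 2*(-29)*(42 - 29) = -25981 + 2*(-29)*13 = -25981 - 754 = -26735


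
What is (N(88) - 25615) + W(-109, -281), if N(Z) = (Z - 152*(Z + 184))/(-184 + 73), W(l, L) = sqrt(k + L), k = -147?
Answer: -934003/37 + 2*I*sqrt(107) ≈ -25243.0 + 20.688*I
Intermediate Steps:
W(l, L) = sqrt(-147 + L)
N(Z) = 27968/111 + 151*Z/111 (N(Z) = (Z - 152*(184 + Z))/(-111) = (Z + (-27968 - 152*Z))*(-1/111) = (-27968 - 151*Z)*(-1/111) = 27968/111 + 151*Z/111)
(N(88) - 25615) + W(-109, -281) = ((27968/111 + (151/111)*88) - 25615) + sqrt(-147 - 281) = ((27968/111 + 13288/111) - 25615) + sqrt(-428) = (13752/37 - 25615) + 2*I*sqrt(107) = -934003/37 + 2*I*sqrt(107)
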